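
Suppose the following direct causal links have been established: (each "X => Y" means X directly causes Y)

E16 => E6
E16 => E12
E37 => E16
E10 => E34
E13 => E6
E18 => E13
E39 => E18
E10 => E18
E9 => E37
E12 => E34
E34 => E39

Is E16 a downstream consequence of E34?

No

E34 leads to E39, E18, E13, E6; E16 is not among them.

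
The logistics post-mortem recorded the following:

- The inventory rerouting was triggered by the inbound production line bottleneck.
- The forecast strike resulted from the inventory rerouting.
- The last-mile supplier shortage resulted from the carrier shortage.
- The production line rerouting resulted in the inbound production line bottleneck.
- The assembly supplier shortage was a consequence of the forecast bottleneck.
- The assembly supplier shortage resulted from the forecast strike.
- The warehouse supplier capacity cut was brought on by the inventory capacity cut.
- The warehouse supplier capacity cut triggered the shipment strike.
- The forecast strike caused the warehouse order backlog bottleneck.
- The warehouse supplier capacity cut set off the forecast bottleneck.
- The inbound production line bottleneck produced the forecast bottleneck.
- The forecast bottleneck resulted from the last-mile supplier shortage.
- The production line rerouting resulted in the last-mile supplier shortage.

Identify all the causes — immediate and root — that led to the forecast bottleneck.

Immediate causes of the forecast bottleneck: the inbound production line bottleneck, the last-mile supplier shortage, the warehouse supplier capacity cut.
Further upstream: the carrier shortage, the inventory capacity cut, the production line rerouting.

the carrier shortage, the inbound production line bottleneck, the inventory capacity cut, the last-mile supplier shortage, the production line rerouting, the warehouse supplier capacity cut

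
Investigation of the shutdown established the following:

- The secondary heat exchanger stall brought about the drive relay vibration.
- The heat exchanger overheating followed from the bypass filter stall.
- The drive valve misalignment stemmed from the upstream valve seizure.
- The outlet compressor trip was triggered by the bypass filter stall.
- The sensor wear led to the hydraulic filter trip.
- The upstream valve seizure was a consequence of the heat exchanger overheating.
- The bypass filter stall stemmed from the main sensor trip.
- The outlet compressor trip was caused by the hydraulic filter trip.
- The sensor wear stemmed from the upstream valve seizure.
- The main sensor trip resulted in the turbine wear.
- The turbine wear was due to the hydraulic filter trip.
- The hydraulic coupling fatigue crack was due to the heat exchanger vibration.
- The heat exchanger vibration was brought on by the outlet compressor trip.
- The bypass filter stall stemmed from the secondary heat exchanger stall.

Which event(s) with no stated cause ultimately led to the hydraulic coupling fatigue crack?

Tracing upstream from the hydraulic coupling fatigue crack: the hydraulic coupling fatigue crack ← the heat exchanger vibration ← the outlet compressor trip ← the bypass filter stall ← the secondary heat exchanger stall.
A separate upstream branch: the hydraulic coupling fatigue crack ← the heat exchanger vibration ← the outlet compressor trip ← the bypass filter stall ← the main sensor trip.
Each of those chain origins has no stated cause.

the main sensor trip, the secondary heat exchanger stall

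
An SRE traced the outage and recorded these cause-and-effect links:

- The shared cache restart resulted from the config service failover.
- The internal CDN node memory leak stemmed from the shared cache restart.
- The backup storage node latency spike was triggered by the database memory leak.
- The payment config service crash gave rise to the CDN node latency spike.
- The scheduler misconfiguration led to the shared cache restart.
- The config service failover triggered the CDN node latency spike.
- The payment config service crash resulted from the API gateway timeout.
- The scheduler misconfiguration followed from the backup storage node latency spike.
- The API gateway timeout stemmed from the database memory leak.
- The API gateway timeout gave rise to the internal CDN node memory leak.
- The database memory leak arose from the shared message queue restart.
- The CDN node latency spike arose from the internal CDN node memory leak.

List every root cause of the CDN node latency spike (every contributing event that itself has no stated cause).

Tracing upstream from the CDN node latency spike: the CDN node latency spike ← the config service failover.
A separate upstream branch: the CDN node latency spike ← the internal CDN node memory leak ← the API gateway timeout ← the database memory leak ← the shared message queue restart.
Each of those chain origins has no stated cause.

the config service failover, the shared message queue restart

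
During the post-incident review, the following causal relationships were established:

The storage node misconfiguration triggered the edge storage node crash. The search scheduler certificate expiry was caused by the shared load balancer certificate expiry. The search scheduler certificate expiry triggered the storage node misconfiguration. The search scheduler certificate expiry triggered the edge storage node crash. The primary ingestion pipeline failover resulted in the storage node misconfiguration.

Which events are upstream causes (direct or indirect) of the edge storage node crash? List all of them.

Immediate causes of the edge storage node crash: the search scheduler certificate expiry, the storage node misconfiguration.
Further upstream: the shared load balancer certificate expiry, the primary ingestion pipeline failover.

the primary ingestion pipeline failover, the search scheduler certificate expiry, the shared load balancer certificate expiry, the storage node misconfiguration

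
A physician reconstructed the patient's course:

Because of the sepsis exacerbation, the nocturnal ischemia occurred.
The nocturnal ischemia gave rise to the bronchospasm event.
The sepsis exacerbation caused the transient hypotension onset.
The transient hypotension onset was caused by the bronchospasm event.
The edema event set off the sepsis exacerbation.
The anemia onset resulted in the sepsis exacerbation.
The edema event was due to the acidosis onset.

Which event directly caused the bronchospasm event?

the nocturnal ischemia

Upstream contributors include the acidosis onset, the anemia onset, the edema event, the sepsis exacerbation, but only the nocturnal ischemia feeds directly into the bronchospasm event.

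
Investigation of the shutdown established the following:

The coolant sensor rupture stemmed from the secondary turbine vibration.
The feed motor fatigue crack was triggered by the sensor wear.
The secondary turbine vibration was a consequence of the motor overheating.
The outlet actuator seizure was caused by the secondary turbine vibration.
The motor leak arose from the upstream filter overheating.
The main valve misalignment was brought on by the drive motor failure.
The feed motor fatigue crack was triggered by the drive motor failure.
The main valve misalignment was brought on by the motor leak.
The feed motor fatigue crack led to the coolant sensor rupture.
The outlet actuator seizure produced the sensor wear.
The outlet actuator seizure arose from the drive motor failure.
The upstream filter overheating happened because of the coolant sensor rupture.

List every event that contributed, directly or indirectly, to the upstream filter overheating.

Immediate cause of the upstream filter overheating: the coolant sensor rupture.
Further upstream: the drive motor failure, the motor overheating, the secondary turbine vibration, the outlet actuator seizure, the sensor wear, the feed motor fatigue crack.

the coolant sensor rupture, the drive motor failure, the feed motor fatigue crack, the motor overheating, the outlet actuator seizure, the secondary turbine vibration, the sensor wear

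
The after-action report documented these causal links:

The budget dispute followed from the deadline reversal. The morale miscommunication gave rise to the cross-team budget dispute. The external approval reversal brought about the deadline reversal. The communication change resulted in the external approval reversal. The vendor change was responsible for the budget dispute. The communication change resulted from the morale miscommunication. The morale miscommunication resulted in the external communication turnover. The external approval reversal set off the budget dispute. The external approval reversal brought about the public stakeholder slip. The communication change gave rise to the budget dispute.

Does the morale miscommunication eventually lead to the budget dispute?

There is a causal chain: the morale miscommunication → the communication change → the budget dispute.

Yes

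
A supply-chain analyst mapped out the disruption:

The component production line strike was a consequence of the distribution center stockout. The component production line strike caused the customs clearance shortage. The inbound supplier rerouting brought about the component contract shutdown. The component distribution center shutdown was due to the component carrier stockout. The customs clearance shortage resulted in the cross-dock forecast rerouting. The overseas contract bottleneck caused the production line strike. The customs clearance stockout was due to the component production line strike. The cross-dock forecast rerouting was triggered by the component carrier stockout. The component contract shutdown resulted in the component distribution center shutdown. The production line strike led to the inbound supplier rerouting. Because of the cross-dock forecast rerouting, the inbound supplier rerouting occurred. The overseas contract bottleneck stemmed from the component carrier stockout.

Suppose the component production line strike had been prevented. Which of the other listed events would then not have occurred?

the customs clearance shortage, the customs clearance stockout

Downstream of the component production line strike: the customs clearance shortage, the cross-dock forecast rerouting, the inbound supplier rerouting, the customs clearance stockout, the component contract shutdown, the component distribution center shutdown.
Of those, still caused via another path: the cross-dock forecast rerouting, the inbound supplier rerouting, the component contract shutdown, the component distribution center shutdown.
The remainder have no surviving cause.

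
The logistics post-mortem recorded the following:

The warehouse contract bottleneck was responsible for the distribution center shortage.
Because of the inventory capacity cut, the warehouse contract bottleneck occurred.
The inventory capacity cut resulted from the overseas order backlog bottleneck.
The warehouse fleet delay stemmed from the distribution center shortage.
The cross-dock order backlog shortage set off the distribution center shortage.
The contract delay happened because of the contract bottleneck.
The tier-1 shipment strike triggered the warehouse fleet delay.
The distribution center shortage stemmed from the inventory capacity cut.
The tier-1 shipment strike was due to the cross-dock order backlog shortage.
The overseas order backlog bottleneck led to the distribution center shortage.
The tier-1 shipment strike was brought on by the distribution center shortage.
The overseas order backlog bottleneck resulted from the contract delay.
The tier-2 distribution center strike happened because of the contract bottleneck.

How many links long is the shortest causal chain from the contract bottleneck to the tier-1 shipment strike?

4

Shortest chain: the contract bottleneck → the contract delay → the overseas order backlog bottleneck → the distribution center shortage → the tier-1 shipment strike.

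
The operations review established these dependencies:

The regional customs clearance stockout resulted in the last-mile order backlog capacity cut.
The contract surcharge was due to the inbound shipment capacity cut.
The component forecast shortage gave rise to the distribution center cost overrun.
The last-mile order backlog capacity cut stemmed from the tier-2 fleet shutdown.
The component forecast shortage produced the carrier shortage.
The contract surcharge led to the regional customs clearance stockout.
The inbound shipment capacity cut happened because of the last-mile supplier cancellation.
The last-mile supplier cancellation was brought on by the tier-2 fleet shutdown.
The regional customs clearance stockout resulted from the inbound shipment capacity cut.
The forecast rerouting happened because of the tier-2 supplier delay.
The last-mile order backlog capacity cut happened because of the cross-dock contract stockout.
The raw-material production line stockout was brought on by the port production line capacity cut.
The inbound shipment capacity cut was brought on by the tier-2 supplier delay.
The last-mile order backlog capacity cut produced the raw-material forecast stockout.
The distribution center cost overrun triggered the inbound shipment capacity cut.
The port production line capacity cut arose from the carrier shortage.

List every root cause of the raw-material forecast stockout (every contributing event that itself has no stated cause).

the component forecast shortage, the cross-dock contract stockout, the tier-2 fleet shutdown, the tier-2 supplier delay

Tracing upstream from the raw-material forecast stockout: the raw-material forecast stockout ← the last-mile order backlog capacity cut ← the regional customs clearance stockout ← the inbound shipment capacity cut ← the distribution center cost overrun ← the component forecast shortage.
A separate upstream branch: the raw-material forecast stockout ← the last-mile order backlog capacity cut ← the cross-dock contract stockout.
A separate upstream branch: the raw-material forecast stockout ← the last-mile order backlog capacity cut ← the tier-2 fleet shutdown.
A separate upstream branch: the raw-material forecast stockout ← the last-mile order backlog capacity cut ← the regional customs clearance stockout ← the inbound shipment capacity cut ← the tier-2 supplier delay.
Each of those chain origins has no stated cause.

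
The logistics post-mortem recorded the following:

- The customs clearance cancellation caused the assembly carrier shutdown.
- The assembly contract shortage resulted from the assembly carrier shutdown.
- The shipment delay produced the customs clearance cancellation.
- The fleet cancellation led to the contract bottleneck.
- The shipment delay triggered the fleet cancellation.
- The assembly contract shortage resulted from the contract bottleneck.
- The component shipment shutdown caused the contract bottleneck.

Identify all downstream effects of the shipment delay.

Direct effects: the customs clearance cancellation, the fleet cancellation.
2 steps out: the contract bottleneck, the assembly carrier shutdown.
3 steps out: the assembly contract shortage.
Not reachable from it: the component shipment shutdown.

the assembly carrier shutdown, the assembly contract shortage, the contract bottleneck, the customs clearance cancellation, the fleet cancellation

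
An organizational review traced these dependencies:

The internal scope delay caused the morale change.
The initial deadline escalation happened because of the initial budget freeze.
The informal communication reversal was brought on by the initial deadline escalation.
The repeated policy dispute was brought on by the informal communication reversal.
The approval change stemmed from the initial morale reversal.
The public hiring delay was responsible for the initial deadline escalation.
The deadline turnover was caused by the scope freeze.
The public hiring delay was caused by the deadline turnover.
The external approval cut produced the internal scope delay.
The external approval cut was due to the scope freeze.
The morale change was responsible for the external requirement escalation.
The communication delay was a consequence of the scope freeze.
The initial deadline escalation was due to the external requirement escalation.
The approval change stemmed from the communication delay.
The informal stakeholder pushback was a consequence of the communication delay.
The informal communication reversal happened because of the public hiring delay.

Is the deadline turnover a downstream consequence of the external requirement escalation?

The external requirement escalation leads to the initial deadline escalation, the informal communication reversal, the repeated policy dispute; the deadline turnover is not among them.

No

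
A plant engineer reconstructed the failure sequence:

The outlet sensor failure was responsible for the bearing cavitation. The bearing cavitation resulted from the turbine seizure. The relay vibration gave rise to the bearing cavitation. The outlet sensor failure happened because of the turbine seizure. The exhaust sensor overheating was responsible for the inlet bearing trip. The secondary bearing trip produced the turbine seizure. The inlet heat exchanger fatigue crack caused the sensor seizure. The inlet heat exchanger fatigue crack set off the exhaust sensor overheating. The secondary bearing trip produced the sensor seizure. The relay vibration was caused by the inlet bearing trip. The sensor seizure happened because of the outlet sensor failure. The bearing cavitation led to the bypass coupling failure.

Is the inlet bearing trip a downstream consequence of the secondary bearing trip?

The secondary bearing trip leads to the turbine seizure, the outlet sensor failure, the bearing cavitation, the sensor seizure, the bypass coupling failure; the inlet bearing trip is not among them.

No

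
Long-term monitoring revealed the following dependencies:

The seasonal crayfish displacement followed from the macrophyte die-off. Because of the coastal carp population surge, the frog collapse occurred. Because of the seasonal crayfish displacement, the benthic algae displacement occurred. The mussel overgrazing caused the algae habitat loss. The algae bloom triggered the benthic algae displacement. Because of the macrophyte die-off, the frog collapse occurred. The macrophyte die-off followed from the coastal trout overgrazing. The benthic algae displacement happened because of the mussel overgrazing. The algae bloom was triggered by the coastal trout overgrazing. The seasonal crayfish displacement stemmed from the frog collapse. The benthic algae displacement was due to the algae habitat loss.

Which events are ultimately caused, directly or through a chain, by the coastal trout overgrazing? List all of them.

the algae bloom, the benthic algae displacement, the frog collapse, the macrophyte die-off, the seasonal crayfish displacement

Direct effects: the algae bloom, the macrophyte die-off.
2 steps out: the frog collapse, the seasonal crayfish displacement, the benthic algae displacement.
Not reachable from it: the coastal carp population surge, the mussel overgrazing, the algae habitat loss.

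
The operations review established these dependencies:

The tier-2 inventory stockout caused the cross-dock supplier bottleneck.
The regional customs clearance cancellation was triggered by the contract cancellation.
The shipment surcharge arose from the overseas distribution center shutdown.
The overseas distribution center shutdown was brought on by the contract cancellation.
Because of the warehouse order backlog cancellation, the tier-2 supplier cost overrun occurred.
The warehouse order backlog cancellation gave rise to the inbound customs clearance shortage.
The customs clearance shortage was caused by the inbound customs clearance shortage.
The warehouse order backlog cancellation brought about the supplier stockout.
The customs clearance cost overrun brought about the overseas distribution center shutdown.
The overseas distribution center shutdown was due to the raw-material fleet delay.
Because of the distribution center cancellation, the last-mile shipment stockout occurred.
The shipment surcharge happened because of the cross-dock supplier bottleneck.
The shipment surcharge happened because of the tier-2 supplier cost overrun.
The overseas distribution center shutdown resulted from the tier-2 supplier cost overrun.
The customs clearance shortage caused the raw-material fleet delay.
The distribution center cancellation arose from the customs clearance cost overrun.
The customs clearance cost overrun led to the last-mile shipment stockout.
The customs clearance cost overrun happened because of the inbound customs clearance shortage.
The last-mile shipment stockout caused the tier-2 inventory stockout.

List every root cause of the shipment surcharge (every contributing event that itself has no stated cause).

the contract cancellation, the warehouse order backlog cancellation

Tracing upstream from the shipment surcharge: the shipment surcharge ← the tier-2 supplier cost overrun ← the warehouse order backlog cancellation.
A separate upstream branch: the shipment surcharge ← the overseas distribution center shutdown ← the contract cancellation.
Each of those chain origins has no stated cause.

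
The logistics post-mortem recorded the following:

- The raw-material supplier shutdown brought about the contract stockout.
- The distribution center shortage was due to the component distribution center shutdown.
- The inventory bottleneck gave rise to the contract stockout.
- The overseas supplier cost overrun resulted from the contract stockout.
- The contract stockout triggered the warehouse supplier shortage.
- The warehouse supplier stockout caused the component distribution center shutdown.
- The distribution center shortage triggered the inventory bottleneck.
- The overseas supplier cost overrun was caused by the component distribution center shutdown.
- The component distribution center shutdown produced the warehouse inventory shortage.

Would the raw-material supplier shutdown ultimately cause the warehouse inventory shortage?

No

The raw-material supplier shutdown leads to the contract stockout, the overseas supplier cost overrun, the warehouse supplier shortage; the warehouse inventory shortage is not among them.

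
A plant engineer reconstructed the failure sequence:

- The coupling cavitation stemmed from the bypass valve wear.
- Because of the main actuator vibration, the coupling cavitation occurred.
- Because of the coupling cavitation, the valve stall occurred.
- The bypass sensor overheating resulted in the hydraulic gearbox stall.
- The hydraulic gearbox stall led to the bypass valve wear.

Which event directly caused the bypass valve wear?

Upstream contributors include the bypass sensor overheating, but only the hydraulic gearbox stall feeds directly into the bypass valve wear.

the hydraulic gearbox stall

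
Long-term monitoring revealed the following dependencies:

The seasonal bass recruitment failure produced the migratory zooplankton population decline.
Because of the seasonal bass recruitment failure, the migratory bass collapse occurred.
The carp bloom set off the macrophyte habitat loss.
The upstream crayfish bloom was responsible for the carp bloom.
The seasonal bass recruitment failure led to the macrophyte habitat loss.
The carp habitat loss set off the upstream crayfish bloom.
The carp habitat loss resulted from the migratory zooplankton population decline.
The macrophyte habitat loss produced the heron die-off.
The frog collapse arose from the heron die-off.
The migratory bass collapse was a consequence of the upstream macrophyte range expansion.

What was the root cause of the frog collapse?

the seasonal bass recruitment failure

Tracing upstream from the frog collapse: the frog collapse ← the heron die-off ← the macrophyte habitat loss ← the seasonal bass recruitment failure.
The seasonal bass recruitment failure has no stated cause, so it is the root.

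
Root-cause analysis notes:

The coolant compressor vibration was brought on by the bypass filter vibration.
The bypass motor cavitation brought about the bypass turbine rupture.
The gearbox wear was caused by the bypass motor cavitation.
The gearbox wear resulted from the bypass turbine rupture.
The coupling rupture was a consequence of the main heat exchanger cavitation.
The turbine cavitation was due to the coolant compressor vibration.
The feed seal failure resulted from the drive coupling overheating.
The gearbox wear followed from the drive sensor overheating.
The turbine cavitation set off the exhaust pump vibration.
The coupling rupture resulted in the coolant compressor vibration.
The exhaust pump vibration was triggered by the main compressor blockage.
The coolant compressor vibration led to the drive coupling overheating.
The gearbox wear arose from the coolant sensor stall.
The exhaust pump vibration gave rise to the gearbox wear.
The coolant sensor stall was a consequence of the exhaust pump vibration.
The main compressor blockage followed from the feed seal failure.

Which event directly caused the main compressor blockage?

Upstream contributors include the bypass filter vibration, the main heat exchanger cavitation, the coupling rupture, the coolant compressor vibration, the drive coupling overheating, but only the feed seal failure feeds directly into the main compressor blockage.

the feed seal failure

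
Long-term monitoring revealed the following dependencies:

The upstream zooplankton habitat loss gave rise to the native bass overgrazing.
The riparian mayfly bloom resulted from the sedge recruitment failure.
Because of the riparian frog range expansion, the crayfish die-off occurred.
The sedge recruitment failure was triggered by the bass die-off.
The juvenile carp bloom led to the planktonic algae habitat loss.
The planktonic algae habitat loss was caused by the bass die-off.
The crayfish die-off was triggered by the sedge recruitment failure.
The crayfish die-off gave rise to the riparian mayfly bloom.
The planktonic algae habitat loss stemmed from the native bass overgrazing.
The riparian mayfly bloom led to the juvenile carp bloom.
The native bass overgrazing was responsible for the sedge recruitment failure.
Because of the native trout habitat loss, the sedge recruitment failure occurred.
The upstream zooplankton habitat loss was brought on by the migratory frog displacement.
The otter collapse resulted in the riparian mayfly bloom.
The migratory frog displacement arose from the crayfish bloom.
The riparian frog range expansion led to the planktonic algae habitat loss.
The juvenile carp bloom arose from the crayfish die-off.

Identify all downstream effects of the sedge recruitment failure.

the crayfish die-off, the juvenile carp bloom, the planktonic algae habitat loss, the riparian mayfly bloom

Direct effects: the crayfish die-off, the riparian mayfly bloom.
2 steps out: the juvenile carp bloom.
3 steps out: the planktonic algae habitat loss.
Not reachable from it: the crayfish bloom, the migratory frog displacement, the native trout habitat loss, the otter collapse, the upstream zooplankton habitat loss, the bass die-off, the native bass overgrazing, the riparian frog range expansion.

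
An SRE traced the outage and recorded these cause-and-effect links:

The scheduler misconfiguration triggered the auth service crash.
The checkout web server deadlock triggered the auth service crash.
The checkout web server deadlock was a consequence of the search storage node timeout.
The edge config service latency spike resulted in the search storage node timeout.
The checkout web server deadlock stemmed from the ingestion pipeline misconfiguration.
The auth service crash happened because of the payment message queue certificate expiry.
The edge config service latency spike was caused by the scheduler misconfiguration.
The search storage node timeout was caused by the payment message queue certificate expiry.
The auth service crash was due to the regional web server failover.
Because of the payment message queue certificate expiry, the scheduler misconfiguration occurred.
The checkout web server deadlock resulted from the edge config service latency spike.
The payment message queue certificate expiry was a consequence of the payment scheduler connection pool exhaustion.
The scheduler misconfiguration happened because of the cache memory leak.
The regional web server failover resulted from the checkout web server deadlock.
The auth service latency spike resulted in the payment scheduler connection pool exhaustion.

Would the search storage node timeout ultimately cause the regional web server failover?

Yes

There is a causal chain: the search storage node timeout → the checkout web server deadlock → the regional web server failover.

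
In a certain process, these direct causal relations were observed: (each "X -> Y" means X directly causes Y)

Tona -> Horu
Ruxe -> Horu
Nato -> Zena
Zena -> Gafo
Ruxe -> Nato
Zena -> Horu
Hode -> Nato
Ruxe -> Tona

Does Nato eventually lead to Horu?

Yes

There is a causal chain: Nato → Zena → Horu.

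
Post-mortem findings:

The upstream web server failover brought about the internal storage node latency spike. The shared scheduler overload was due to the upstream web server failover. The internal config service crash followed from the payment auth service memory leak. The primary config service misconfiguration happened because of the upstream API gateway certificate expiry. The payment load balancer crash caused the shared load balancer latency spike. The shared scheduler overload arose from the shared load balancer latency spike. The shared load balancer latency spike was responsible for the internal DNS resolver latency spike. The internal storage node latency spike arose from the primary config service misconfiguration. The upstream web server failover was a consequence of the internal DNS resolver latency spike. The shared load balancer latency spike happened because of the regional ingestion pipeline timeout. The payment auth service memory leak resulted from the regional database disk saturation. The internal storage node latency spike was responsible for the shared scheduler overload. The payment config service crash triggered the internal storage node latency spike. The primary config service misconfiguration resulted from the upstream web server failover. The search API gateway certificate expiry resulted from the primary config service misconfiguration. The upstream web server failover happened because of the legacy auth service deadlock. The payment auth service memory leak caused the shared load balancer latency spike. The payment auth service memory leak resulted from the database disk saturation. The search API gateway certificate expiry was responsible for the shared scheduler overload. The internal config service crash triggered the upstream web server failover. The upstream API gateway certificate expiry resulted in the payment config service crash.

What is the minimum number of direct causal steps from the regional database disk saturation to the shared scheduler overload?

Shortest chain: the regional database disk saturation → the payment auth service memory leak → the shared load balancer latency spike → the shared scheduler overload.

3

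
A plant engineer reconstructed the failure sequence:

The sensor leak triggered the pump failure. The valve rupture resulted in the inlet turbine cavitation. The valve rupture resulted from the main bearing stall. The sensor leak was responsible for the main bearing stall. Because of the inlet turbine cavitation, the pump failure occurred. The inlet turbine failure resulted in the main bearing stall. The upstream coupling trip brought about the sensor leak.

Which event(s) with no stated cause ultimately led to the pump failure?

Tracing upstream from the pump failure: the pump failure ← the sensor leak ← the upstream coupling trip.
A separate upstream branch: the pump failure ← the inlet turbine cavitation ← the valve rupture ← the main bearing stall ← the inlet turbine failure.
Each of those chain origins has no stated cause.

the inlet turbine failure, the upstream coupling trip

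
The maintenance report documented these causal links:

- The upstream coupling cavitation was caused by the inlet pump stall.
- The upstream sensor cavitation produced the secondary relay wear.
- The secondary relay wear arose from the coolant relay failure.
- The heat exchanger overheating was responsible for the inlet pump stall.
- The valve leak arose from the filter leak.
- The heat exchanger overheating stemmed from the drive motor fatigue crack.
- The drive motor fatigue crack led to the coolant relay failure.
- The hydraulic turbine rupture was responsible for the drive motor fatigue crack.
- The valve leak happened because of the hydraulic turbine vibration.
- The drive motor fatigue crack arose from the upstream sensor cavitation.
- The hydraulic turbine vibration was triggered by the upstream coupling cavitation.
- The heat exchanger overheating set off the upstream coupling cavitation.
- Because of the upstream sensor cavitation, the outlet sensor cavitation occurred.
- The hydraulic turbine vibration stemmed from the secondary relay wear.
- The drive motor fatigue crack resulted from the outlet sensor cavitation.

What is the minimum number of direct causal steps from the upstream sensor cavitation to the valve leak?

Shortest chain: the upstream sensor cavitation → the secondary relay wear → the hydraulic turbine vibration → the valve leak.

3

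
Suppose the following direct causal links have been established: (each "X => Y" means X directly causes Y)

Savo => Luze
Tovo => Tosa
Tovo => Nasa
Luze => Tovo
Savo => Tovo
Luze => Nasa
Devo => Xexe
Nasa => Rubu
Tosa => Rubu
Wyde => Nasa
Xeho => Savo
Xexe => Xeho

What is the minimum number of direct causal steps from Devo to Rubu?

Shortest chain: Devo → Xexe → Xeho → Savo → Luze → Nasa → Rubu.

6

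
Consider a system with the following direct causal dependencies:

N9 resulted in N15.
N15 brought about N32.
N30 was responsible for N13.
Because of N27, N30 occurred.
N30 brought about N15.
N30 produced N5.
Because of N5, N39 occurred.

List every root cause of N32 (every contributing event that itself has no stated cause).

Tracing upstream from N32: N32 ← N15 ← N30 ← N27.
A separate upstream branch: N32 ← N15 ← N9.
Each of those chain origins has no stated cause.

N27, N9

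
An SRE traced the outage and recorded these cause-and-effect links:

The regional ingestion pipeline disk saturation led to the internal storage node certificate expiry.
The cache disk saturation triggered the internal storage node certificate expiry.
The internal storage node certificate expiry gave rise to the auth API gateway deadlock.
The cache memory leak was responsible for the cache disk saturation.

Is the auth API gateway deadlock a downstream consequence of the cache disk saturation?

Yes

There is a causal chain: the cache disk saturation → the internal storage node certificate expiry → the auth API gateway deadlock.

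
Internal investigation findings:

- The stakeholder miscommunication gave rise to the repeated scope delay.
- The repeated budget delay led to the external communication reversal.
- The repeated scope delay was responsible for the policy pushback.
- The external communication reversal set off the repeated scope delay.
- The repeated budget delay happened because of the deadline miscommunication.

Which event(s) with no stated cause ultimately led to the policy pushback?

Tracing upstream from the policy pushback: the policy pushback ← the repeated scope delay ← the external communication reversal ← the repeated budget delay ← the deadline miscommunication.
A separate upstream branch: the policy pushback ← the repeated scope delay ← the stakeholder miscommunication.
Each of those chain origins has no stated cause.

the deadline miscommunication, the stakeholder miscommunication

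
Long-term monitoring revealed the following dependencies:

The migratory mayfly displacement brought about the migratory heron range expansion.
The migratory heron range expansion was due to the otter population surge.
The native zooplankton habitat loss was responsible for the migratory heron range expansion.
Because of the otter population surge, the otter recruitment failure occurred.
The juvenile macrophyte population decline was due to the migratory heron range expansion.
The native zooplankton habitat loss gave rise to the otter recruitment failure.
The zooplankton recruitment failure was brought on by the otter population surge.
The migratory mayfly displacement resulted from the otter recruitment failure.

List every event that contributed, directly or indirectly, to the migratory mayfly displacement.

the native zooplankton habitat loss, the otter population surge, the otter recruitment failure

Immediate cause of the migratory mayfly displacement: the otter recruitment failure.
Further upstream: the native zooplankton habitat loss, the otter population surge.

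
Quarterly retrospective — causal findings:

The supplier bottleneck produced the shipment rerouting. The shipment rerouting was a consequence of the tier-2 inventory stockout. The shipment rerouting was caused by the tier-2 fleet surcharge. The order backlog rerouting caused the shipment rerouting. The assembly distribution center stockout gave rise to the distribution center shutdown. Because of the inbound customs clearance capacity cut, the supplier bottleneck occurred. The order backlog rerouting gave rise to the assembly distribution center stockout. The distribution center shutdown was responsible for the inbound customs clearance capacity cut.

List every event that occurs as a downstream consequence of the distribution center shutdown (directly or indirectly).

the inbound customs clearance capacity cut, the shipment rerouting, the supplier bottleneck

Direct effects: the inbound customs clearance capacity cut.
2 steps out: the supplier bottleneck.
3 steps out: the shipment rerouting.
Not reachable from it: the order backlog rerouting, the assembly distribution center stockout, the tier-2 fleet surcharge, the tier-2 inventory stockout.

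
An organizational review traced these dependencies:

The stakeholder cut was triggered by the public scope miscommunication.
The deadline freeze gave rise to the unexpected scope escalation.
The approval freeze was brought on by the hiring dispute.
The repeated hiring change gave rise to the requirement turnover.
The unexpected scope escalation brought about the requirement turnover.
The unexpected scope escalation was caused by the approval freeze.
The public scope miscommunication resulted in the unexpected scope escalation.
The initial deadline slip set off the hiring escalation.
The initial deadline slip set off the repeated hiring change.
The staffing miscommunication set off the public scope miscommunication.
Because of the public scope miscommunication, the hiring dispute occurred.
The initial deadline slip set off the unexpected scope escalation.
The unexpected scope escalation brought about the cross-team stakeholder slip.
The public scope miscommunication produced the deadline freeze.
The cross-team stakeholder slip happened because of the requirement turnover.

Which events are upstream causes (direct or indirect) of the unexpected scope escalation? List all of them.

the approval freeze, the deadline freeze, the hiring dispute, the initial deadline slip, the public scope miscommunication, the staffing miscommunication

Immediate causes of the unexpected scope escalation: the initial deadline slip, the public scope miscommunication, the deadline freeze, the approval freeze.
Further upstream: the staffing miscommunication, the hiring dispute.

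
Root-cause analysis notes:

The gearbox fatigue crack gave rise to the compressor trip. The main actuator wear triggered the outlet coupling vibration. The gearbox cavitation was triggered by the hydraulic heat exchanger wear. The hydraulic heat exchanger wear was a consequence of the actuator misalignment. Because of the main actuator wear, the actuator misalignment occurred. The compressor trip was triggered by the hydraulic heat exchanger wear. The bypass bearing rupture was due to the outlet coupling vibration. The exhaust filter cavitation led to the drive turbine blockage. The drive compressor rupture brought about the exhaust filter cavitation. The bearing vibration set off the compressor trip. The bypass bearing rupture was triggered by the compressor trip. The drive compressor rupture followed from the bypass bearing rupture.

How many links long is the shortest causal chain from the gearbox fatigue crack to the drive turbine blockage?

Shortest chain: the gearbox fatigue crack → the compressor trip → the bypass bearing rupture → the drive compressor rupture → the exhaust filter cavitation → the drive turbine blockage.

5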